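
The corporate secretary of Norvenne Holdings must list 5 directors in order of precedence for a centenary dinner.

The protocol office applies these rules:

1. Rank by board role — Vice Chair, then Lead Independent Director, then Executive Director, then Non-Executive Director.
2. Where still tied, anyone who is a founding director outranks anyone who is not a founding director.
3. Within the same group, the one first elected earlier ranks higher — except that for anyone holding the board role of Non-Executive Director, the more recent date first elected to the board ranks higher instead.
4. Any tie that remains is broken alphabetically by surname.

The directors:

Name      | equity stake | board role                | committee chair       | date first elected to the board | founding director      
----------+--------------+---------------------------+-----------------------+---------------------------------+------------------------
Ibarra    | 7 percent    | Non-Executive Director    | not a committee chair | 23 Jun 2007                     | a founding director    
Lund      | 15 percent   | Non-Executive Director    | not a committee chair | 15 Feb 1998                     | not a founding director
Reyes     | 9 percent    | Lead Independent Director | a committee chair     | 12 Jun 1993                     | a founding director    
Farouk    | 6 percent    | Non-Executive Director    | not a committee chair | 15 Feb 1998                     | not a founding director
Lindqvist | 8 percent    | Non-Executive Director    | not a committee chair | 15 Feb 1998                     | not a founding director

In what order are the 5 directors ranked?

By board role: Reyes (Lead Independent Director); then Ibarra, Farouk, Lindqvist and Lund (Non-Executive Director).
Among Ibarra, Farouk, Lindqvist and Lund, a founding director before not a founding director: Ibarra (a founding director) before Farouk, Lindqvist and Lund (not a founding director).
Farouk, Lindqvist and Lund all have date first elected to the board 15 Feb 1998, so the next rule applies.
Among Farouk, Lindqvist and Lund, alphabetically by surname: Farouk before Lindqvist before Lund.
Full order: Reyes, Ibarra, Farouk, Lindqvist, Lund.

Reyes, Ibarra, Farouk, Lindqvist, Lund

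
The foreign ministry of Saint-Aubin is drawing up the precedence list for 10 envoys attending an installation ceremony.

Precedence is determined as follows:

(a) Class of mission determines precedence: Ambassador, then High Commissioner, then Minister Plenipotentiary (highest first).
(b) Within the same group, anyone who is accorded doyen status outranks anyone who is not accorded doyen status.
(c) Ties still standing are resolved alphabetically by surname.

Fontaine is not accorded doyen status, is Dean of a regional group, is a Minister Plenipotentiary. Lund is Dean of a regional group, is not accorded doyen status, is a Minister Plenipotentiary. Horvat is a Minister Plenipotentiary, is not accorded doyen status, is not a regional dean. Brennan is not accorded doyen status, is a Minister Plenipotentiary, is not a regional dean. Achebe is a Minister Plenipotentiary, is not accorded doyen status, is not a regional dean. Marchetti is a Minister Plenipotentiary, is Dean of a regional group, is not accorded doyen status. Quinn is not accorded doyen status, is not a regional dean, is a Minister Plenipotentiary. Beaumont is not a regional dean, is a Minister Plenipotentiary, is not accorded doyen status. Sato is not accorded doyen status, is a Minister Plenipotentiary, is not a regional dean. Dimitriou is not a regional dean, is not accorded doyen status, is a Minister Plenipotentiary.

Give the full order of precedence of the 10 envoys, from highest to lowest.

By class of mission: Achebe, Beaumont, Brennan, Dimitriou, Fontaine, Horvat, Lund, Marchetti, Quinn and Sato (Minister Plenipotentiary).
Achebe, Beaumont, Brennan, Dimitriou, Fontaine, Horvat, Lund, Marchetti, Quinn and Sato are each not accorded doyen status, so the next rule applies.
Among Achebe, Beaumont, Brennan, Dimitriou, Fontaine, Horvat, Lund, Marchetti, Quinn and Sato, alphabetically by surname: Achebe before Beaumont before Brennan before Dimitriou before Fontaine before Horvat before Lund before Marchetti before Quinn before Sato.
Full order: Achebe, Beaumont, Brennan, Dimitriou, Fontaine, Horvat, Lund, Marchetti, Quinn, Sato.

Achebe, Beaumont, Brennan, Dimitriou, Fontaine, Horvat, Lund, Marchetti, Quinn, Sato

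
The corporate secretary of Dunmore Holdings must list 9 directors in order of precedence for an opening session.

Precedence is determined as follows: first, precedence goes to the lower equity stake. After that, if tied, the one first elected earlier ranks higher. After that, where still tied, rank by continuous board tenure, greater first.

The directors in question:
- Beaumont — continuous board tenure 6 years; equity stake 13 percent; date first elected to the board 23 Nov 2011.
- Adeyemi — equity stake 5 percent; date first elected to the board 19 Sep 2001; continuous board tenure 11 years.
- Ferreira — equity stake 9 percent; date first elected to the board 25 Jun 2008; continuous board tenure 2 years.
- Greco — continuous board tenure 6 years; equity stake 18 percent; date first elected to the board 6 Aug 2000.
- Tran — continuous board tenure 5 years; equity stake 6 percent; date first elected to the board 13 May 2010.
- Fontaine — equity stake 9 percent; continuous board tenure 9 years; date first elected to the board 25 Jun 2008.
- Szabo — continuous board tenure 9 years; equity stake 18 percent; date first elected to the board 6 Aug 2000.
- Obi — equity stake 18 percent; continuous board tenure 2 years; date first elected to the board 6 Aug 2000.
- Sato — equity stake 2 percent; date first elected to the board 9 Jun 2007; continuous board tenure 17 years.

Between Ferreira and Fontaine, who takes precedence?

Fontaine

By equity stake (lower first): Sato (2 percent); then Adeyemi (5 percent); then Tran (6 percent); then Fontaine and Ferreira (both 9 percent); then Beaumont (13 percent); then Szabo, Greco and Obi (each 18 percent).
Fontaine and Ferreira both have date first elected to the board 25 Jun 2008, so the next rule applies.
Among Fontaine and Ferreira, by continuous board tenure (higher first): Fontaine (9 years) before Ferreira (2 years).
Szabo, Greco and Obi all have date first elected to the board 6 Aug 2000, so the next rule applies.
Among Szabo, Greco and Obi, by continuous board tenure (higher first): Szabo (9 years) before Greco (6 years) before Obi (2 years).
So Fontaine takes precedence.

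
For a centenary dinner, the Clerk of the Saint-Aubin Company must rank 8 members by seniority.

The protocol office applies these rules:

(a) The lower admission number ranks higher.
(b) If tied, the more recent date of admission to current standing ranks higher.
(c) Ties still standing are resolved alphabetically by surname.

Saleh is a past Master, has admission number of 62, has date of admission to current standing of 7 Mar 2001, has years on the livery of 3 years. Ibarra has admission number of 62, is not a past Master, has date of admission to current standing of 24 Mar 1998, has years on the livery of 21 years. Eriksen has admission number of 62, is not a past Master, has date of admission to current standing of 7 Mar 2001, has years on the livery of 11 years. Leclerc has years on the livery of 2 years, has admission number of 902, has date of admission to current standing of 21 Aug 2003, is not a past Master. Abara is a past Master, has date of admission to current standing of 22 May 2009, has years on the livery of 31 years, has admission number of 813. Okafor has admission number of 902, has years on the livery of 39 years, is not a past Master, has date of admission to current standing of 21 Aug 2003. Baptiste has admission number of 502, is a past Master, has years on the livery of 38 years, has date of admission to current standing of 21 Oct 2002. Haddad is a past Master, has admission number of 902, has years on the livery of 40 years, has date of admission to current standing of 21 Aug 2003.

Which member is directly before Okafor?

Leclerc

By admission number (lower first): Eriksen, Saleh and Ibarra (each 62); then Baptiste (502); then Abara (813); then Haddad, Leclerc and Okafor (each 902).
Among Eriksen, Saleh and Ibarra, by date of admission to current standing (later first): Eriksen and Saleh (7 Mar 2001) before Ibarra (24 Mar 1998).
Among Eriksen and Saleh, alphabetically by surname: Eriksen before Saleh.
Haddad, Leclerc and Okafor all have date of admission to current standing 21 Aug 2003, so the next rule applies.
Among Haddad, Leclerc and Okafor, alphabetically by surname: Haddad before Leclerc before Okafor.
Order: Eriksen, Saleh, Ibarra, Baptiste, Abara, Haddad, Leclerc, Okafor.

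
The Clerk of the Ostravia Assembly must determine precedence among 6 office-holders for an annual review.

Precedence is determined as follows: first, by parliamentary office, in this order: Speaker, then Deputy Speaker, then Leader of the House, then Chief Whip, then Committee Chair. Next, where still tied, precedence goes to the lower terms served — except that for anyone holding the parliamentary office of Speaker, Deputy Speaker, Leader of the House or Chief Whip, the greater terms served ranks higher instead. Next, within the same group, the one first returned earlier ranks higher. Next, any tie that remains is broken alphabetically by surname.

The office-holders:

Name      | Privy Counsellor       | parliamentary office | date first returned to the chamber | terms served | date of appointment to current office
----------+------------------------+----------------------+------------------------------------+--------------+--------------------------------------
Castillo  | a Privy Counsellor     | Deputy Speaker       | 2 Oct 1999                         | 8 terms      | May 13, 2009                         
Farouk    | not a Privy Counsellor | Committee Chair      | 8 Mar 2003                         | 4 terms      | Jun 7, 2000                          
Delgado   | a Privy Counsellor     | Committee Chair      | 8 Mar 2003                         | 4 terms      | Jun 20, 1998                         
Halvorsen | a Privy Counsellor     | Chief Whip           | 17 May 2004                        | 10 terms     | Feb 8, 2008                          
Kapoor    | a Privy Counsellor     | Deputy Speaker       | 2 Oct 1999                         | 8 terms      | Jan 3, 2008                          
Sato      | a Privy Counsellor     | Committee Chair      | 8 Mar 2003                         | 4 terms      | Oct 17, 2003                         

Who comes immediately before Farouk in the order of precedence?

By parliamentary office: Castillo and Kapoor (Deputy Speaker); then Halvorsen (Chief Whip); then Delgado, Farouk and Sato (Committee Chair).
Castillo and Kapoor both have terms served 8 terms, so the next rule applies.
Castillo and Kapoor both have date first returned to the chamber 2 Oct 1999, so the next rule applies.
Among Castillo and Kapoor, alphabetically by surname: Castillo before Kapoor.
Delgado, Farouk and Sato all have terms served 4 terms, so the next rule applies.
Delgado, Farouk and Sato all have date first returned to the chamber 8 Mar 2003, so the next rule applies.
Among Delgado, Farouk and Sato, alphabetically by surname: Delgado before Farouk before Sato.
Order: Castillo, Kapoor, Halvorsen, Delgado, Farouk, Sato.

Delgado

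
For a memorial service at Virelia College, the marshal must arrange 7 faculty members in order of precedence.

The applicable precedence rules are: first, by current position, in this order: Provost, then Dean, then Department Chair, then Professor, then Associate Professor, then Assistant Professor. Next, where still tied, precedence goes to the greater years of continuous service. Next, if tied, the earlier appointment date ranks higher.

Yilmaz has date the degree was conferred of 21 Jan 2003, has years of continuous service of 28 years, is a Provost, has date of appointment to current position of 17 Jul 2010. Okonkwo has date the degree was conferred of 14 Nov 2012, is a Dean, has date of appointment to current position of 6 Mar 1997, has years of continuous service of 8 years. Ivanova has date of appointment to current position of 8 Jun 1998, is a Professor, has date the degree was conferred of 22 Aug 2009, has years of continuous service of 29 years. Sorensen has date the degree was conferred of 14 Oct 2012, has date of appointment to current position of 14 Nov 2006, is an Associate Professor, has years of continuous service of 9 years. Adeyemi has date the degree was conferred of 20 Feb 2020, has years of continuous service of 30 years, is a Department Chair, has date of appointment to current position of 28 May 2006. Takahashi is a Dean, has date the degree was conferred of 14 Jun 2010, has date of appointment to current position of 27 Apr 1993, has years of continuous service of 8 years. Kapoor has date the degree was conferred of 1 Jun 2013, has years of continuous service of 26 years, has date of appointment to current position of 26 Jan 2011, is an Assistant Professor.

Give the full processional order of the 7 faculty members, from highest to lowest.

Yilmaz, Takahashi, Okonkwo, Adeyemi, Ivanova, Sorensen, Kapoor

By current position: Yilmaz (Provost); then Takahashi and Okonkwo (Dean); then Adeyemi (Department Chair); then Ivanova (Professor); then Sorensen (Associate Professor); then Kapoor (Assistant Professor).
Takahashi and Okonkwo both have years of continuous service 8 years, so the next rule applies.
Among Takahashi and Okonkwo, by date of appointment to current position (earlier first): Takahashi (27 Apr 1993) before Okonkwo (6 Mar 1997).
Full order: Yilmaz, Takahashi, Okonkwo, Adeyemi, Ivanova, Sorensen, Kapoor.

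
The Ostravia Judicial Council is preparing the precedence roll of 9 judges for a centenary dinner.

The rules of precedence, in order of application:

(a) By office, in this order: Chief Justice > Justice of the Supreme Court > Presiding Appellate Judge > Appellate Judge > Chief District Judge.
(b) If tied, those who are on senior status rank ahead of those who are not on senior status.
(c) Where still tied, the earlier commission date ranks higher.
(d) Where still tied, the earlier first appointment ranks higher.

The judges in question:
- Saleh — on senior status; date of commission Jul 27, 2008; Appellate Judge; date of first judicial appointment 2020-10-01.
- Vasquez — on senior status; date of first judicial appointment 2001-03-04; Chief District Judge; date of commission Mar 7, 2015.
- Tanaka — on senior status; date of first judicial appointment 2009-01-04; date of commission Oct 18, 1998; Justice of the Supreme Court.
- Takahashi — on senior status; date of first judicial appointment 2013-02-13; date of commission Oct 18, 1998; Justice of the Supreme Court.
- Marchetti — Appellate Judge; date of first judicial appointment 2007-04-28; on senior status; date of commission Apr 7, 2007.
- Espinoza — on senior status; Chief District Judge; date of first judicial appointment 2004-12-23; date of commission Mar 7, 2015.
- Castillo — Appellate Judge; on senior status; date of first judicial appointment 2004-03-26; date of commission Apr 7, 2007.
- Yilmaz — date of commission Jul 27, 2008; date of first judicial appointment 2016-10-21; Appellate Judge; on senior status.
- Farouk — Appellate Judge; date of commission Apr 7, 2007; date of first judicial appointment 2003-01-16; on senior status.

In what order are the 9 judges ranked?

Tanaka, Takahashi, Farouk, Castillo, Marchetti, Yilmaz, Saleh, Vasquez, Espinoza

By office: Tanaka and Takahashi (Justice of the Supreme Court); then Farouk, Castillo, Marchetti, Yilmaz and Saleh (Appellate Judge); then Vasquez and Espinoza (Chief District Judge).
Tanaka and Takahashi are each on senior status, so the next rule applies.
Tanaka and Takahashi both have date of commission Oct 18, 1998, so the next rule applies.
Among Tanaka and Takahashi, by date of first judicial appointment (earlier first): Tanaka (2009-01-04) before Takahashi (2013-02-13).
Farouk, Castillo, Marchetti, Yilmaz and Saleh are each on senior status, so the next rule applies.
Among Farouk, Castillo, Marchetti, Yilmaz and Saleh, by date of commission (earlier first): Farouk, Castillo and Marchetti (Apr 7, 2007) before Yilmaz and Saleh (Jul 27, 2008).
Among Farouk, Castillo and Marchetti, by date of first judicial appointment (earlier first): Farouk (2003-01-16) before Castillo (2004-03-26) before Marchetti (2007-04-28).
Among Yilmaz and Saleh, by date of first judicial appointment (earlier first): Yilmaz (2016-10-21) before Saleh (2020-10-01).
Vasquez and Espinoza are each on senior status, so the next rule applies.
Vasquez and Espinoza both have date of commission Mar 7, 2015, so the next rule applies.
Among Vasquez and Espinoza, by date of first judicial appointment (earlier first): Vasquez (2001-03-04) before Espinoza (2004-12-23).
Full order: Tanaka, Takahashi, Farouk, Castillo, Marchetti, Yilmaz, Saleh, Vasquez, Espinoza.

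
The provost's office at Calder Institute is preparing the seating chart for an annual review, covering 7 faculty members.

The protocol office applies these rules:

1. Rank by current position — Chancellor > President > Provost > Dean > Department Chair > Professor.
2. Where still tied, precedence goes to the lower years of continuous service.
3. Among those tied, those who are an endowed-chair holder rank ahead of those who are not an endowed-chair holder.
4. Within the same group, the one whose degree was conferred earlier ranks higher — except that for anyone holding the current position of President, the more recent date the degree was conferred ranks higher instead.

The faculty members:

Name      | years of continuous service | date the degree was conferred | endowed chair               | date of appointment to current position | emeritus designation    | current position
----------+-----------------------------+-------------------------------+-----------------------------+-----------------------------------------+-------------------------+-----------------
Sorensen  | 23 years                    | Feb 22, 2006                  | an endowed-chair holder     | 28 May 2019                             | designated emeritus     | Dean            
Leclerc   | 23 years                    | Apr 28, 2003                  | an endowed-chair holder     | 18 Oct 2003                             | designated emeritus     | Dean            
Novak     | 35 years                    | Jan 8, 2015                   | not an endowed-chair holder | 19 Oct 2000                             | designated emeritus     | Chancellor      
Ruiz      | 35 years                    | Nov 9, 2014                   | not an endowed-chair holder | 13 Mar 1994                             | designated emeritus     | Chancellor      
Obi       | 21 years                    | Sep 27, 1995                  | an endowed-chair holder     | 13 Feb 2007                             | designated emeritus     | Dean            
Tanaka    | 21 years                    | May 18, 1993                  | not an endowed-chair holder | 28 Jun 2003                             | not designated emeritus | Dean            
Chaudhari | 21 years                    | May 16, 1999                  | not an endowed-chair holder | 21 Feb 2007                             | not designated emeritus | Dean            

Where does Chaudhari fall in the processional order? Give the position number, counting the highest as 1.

By current position: Ruiz and Novak (Chancellor); then Obi, Tanaka, Chaudhari, Leclerc and Sorensen (Dean).
Ruiz and Novak both have years of continuous service 35 years, so the next rule applies.
Ruiz and Novak are each not an endowed-chair holder, so the next rule applies.
Among Ruiz and Novak, by date the degree was conferred (earlier first): Ruiz (Nov 9, 2014) before Novak (Jan 8, 2015).
Among Obi, Tanaka, Chaudhari, Leclerc and Sorensen, by years of continuous service (lower first): Obi, Tanaka and Chaudhari (21 years) before Leclerc and Sorensen (23 years).
Among Obi, Tanaka and Chaudhari, an endowed-chair holder before not an endowed-chair holder: Obi (an endowed-chair holder) before Tanaka and Chaudhari (not an endowed-chair holder).
Among Tanaka and Chaudhari, by date the degree was conferred (earlier first): Tanaka (May 18, 1993) before Chaudhari (May 16, 1999).
Leclerc and Sorensen are each an endowed-chair holder, so the next rule applies.
Among Leclerc and Sorensen, by date the degree was conferred (earlier first): Leclerc (Apr 28, 2003) before Sorensen (Feb 22, 2006).
Order: Ruiz, Novak, Obi, Tanaka, Chaudhari, Leclerc, Sorensen. So position 5.

5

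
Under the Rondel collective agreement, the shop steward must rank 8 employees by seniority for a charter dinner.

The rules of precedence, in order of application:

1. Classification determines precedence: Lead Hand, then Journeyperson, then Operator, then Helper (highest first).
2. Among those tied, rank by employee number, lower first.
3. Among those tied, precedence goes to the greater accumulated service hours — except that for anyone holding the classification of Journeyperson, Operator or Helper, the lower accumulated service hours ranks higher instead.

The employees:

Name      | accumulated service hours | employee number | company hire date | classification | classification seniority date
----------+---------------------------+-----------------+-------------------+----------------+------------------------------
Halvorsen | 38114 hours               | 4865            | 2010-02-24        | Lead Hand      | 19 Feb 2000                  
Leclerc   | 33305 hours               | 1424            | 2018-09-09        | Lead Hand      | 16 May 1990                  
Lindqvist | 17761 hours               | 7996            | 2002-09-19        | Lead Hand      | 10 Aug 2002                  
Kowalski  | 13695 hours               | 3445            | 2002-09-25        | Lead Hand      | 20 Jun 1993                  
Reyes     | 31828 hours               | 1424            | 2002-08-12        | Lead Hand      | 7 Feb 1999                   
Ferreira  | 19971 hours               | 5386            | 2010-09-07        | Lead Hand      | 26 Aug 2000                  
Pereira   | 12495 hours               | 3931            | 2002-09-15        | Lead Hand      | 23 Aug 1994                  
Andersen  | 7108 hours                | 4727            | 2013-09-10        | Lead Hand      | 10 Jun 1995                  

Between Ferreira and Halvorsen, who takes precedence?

By classification: Leclerc, Reyes, Kowalski, Pereira, Andersen, Halvorsen, Ferreira and Lindqvist (Lead Hand).
Among Leclerc, Reyes, Kowalski, Pereira, Andersen, Halvorsen, Ferreira and Lindqvist, by employee number (lower first): Leclerc and Reyes (1424) before Kowalski (3445) before Pereira (3931) before Andersen (4727) before Halvorsen (4865) before Ferreira (5386) before Lindqvist (7996).
Among Leclerc and Reyes, by accumulated service hours (higher first): Leclerc (33305 hours) before Reyes (31828 hours).
So Halvorsen takes precedence.

Halvorsen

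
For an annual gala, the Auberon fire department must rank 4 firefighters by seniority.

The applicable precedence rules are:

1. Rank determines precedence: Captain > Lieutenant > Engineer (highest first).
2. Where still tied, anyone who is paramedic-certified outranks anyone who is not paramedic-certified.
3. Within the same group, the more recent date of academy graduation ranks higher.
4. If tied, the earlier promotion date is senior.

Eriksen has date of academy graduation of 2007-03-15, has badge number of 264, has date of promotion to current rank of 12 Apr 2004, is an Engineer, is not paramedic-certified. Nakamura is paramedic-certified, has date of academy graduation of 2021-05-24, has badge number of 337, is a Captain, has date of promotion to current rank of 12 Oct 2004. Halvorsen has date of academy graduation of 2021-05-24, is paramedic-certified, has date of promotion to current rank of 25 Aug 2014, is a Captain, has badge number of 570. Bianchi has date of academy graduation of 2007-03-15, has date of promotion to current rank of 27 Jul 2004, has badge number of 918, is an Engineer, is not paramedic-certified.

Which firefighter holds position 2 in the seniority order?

By rank: Nakamura and Halvorsen (Captain); then Eriksen and Bianchi (Engineer).
Nakamura and Halvorsen are each paramedic-certified, so the next rule applies.
Nakamura and Halvorsen both have date of academy graduation 2021-05-24, so the next rule applies.
Among Nakamura and Halvorsen, by date of promotion to current rank (earlier first): Nakamura (12 Oct 2004) before Halvorsen (25 Aug 2014).
Eriksen and Bianchi are each not paramedic-certified, so the next rule applies.
Eriksen and Bianchi both have date of academy graduation 2007-03-15, so the next rule applies.
Among Eriksen and Bianchi, by date of promotion to current rank (earlier first): Eriksen (12 Apr 2004) before Bianchi (27 Jul 2004).
Order: Nakamura, Halvorsen, Eriksen, Bianchi.

Halvorsen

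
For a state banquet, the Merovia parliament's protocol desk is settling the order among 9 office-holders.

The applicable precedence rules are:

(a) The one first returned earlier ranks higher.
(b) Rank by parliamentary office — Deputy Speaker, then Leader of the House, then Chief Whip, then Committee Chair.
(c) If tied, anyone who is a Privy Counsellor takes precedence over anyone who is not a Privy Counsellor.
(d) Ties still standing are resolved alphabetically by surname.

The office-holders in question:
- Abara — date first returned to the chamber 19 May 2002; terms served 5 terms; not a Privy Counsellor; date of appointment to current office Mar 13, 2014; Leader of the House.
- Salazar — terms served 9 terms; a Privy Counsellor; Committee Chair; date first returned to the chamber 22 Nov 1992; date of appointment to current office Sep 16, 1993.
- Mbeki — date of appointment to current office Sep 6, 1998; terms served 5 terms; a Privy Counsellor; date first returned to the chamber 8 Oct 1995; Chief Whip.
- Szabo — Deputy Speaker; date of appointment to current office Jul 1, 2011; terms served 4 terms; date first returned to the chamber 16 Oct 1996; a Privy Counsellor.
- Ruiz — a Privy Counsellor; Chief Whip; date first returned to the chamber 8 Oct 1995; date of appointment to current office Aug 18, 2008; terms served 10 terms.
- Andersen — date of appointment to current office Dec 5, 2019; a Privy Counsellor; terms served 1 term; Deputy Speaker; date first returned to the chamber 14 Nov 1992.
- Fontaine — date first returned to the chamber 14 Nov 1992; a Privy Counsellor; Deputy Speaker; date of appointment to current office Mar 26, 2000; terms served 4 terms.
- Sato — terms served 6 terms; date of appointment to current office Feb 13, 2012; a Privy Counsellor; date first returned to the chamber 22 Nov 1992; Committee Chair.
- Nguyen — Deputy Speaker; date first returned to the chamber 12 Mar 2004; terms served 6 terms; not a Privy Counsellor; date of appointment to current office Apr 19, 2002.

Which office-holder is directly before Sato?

Salazar

By date first returned to the chamber (earlier first): Andersen and Fontaine (both 14 Nov 1992); then Salazar and Sato (both 22 Nov 1992); then Mbeki and Ruiz (both 8 Oct 1995); then Szabo (16 Oct 1996); then Abara (19 May 2002); then Nguyen (12 Mar 2004).
Andersen and Fontaine are each Deputy Speaker, so the next rule applies.
Andersen and Fontaine are each a Privy Counsellor, so the next rule applies.
Among Andersen and Fontaine, alphabetically by surname: Andersen before Fontaine.
Salazar and Sato are each Committee Chair, so the next rule applies.
Salazar and Sato are each a Privy Counsellor, so the next rule applies.
Among Salazar and Sato, alphabetically by surname: Salazar before Sato.
Mbeki and Ruiz are each Chief Whip, so the next rule applies.
Mbeki and Ruiz are each a Privy Counsellor, so the next rule applies.
Among Mbeki and Ruiz, alphabetically by surname: Mbeki before Ruiz.
Order: Andersen, Fontaine, Salazar, Sato, Mbeki, Ruiz, Szabo, Abara, Nguyen.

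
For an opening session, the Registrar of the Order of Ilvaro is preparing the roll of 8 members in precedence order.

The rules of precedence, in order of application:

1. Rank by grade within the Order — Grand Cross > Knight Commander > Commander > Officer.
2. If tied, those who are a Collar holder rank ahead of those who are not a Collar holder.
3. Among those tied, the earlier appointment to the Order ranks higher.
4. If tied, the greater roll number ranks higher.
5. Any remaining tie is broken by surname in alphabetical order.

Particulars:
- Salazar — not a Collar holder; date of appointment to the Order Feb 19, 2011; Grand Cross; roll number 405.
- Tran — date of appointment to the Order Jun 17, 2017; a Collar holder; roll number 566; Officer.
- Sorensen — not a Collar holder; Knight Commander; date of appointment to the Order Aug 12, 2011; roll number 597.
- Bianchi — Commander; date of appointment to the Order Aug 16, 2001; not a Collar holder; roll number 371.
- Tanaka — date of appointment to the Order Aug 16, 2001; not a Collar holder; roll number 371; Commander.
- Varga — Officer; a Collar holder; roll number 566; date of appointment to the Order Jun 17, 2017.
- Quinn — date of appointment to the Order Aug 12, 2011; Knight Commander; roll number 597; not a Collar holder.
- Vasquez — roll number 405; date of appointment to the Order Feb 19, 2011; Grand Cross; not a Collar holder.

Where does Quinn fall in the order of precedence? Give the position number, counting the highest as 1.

By grade within the Order: Salazar and Vasquez (Grand Cross); then Quinn and Sorensen (Knight Commander); then Bianchi and Tanaka (Commander); then Tran and Varga (Officer).
Salazar and Vasquez are each not a Collar holder, so the next rule applies.
Salazar and Vasquez both have date of appointment to the Order Feb 19, 2011, so the next rule applies.
Salazar and Vasquez both have roll number 405, so the next rule applies.
Among Salazar and Vasquez, alphabetically by surname: Salazar before Vasquez.
Quinn and Sorensen are each not a Collar holder, so the next rule applies.
Quinn and Sorensen both have date of appointment to the Order Aug 12, 2011, so the next rule applies.
Quinn and Sorensen both have roll number 597, so the next rule applies.
Among Quinn and Sorensen, alphabetically by surname: Quinn before Sorensen.
Bianchi and Tanaka are each not a Collar holder, so the next rule applies.
Bianchi and Tanaka both have date of appointment to the Order Aug 16, 2001, so the next rule applies.
Bianchi and Tanaka both have roll number 371, so the next rule applies.
Among Bianchi and Tanaka, alphabetically by surname: Bianchi before Tanaka.
Tran and Varga are each a Collar holder, so the next rule applies.
Tran and Varga both have date of appointment to the Order Jun 17, 2017, so the next rule applies.
Tran and Varga both have roll number 566, so the next rule applies.
Among Tran and Varga, alphabetically by surname: Tran before Varga.
Order: Salazar, Vasquez, Quinn, Sorensen, Bianchi, Tanaka, Tran, Varga. So position 3.

3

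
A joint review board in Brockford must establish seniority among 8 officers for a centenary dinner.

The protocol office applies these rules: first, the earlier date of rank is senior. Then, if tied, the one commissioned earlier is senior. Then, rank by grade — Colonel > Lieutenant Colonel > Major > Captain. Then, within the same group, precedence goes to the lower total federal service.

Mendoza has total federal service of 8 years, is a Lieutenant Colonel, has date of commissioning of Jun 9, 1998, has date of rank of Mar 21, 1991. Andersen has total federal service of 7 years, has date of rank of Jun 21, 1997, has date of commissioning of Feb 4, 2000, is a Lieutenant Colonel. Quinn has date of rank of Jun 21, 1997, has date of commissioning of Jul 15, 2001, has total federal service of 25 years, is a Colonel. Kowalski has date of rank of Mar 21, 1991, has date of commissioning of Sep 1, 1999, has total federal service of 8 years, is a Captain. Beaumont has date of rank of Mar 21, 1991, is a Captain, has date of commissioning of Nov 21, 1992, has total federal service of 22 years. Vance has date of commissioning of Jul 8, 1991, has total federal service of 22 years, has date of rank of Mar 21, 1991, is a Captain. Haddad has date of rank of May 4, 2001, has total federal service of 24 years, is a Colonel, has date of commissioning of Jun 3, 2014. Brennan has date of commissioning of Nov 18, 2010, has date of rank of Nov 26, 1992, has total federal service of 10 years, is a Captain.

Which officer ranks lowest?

Haddad

By date of rank (earlier first): Vance, Beaumont, Mendoza and Kowalski (each Mar 21, 1991); then Brennan (Nov 26, 1992); then Andersen and Quinn (both Jun 21, 1997); then Haddad (May 4, 2001).
Among Vance, Beaumont, Mendoza and Kowalski, by date of commissioning (earlier first): Vance (Jul 8, 1991) before Beaumont (Nov 21, 1992) before Mendoza (Jun 9, 1998) before Kowalski (Sep 1, 1999).
Among Andersen and Quinn, by date of commissioning (earlier first): Andersen (Feb 4, 2000) before Quinn (Jul 15, 2001).
Order: Vance, Beaumont, Mendoza, Kowalski, Brennan, Andersen, Quinn, Haddad.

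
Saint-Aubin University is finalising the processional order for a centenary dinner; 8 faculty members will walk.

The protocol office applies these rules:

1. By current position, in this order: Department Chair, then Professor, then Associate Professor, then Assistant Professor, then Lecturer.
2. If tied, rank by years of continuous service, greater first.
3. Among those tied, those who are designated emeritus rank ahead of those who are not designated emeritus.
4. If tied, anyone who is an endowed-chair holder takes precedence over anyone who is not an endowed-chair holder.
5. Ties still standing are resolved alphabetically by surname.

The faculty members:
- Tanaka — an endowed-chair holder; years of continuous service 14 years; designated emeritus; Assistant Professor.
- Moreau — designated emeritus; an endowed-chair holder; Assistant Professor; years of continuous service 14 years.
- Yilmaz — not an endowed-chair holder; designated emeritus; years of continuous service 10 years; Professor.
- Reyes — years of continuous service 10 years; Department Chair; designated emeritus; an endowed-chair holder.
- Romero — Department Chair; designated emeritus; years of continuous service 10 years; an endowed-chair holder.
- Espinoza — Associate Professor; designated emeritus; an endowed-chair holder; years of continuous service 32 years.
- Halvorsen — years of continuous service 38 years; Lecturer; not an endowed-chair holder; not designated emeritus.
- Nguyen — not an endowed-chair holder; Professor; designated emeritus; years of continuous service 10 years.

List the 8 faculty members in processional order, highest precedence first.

Reyes, Romero, Nguyen, Yilmaz, Espinoza, Moreau, Tanaka, Halvorsen

By current position: Reyes and Romero (Department Chair); then Nguyen and Yilmaz (Professor); then Espinoza (Associate Professor); then Moreau and Tanaka (Assistant Professor); then Halvorsen (Lecturer).
Reyes and Romero both have years of continuous service 10 years, so the next rule applies.
Reyes and Romero are each designated emeritus, so the next rule applies.
Reyes and Romero are each an endowed-chair holder, so the next rule applies.
Among Reyes and Romero, alphabetically by surname: Reyes before Romero.
Nguyen and Yilmaz both have years of continuous service 10 years, so the next rule applies.
Nguyen and Yilmaz are each designated emeritus, so the next rule applies.
Nguyen and Yilmaz are each not an endowed-chair holder, so the next rule applies.
Among Nguyen and Yilmaz, alphabetically by surname: Nguyen before Yilmaz.
Moreau and Tanaka both have years of continuous service 14 years, so the next rule applies.
Moreau and Tanaka are each designated emeritus, so the next rule applies.
Moreau and Tanaka are each an endowed-chair holder, so the next rule applies.
Among Moreau and Tanaka, alphabetically by surname: Moreau before Tanaka.
Full order: Reyes, Romero, Nguyen, Yilmaz, Espinoza, Moreau, Tanaka, Halvorsen.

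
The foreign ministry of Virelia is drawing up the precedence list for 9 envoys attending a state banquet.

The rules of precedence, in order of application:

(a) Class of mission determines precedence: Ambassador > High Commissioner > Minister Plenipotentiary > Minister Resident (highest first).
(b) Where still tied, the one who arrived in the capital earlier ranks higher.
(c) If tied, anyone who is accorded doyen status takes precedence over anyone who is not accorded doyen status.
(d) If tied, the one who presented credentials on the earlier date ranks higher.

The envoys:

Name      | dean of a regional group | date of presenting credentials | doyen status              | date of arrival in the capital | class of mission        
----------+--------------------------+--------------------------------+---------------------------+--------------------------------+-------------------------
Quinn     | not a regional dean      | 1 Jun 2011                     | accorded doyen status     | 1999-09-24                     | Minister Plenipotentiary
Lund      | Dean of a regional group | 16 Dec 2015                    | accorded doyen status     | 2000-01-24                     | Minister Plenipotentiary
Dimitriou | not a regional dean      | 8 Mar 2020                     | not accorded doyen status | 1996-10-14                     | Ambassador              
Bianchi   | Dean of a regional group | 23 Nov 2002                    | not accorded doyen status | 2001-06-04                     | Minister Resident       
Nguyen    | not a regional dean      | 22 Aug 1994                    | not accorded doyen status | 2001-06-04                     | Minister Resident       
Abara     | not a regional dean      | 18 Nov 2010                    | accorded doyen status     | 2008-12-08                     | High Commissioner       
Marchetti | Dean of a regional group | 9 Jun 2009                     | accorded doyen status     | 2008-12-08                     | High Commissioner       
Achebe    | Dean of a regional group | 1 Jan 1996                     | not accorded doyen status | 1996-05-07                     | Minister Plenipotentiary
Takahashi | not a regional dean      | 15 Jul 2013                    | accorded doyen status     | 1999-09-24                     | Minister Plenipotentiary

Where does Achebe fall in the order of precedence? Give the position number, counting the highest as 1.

4

By class of mission: Dimitriou (Ambassador); then Marchetti and Abara (High Commissioner); then Achebe, Quinn, Takahashi and Lund (Minister Plenipotentiary); then Nguyen and Bianchi (Minister Resident).
Marchetti and Abara both have date of arrival in the capital 2008-12-08, so the next rule applies.
Marchetti and Abara are each accorded doyen status, so the next rule applies.
Among Marchetti and Abara, by date of presenting credentials (earlier first): Marchetti (9 Jun 2009) before Abara (18 Nov 2010).
Among Achebe, Quinn, Takahashi and Lund, by date of arrival in the capital (earlier first): Achebe (1996-05-07) before Quinn and Takahashi (1999-09-24) before Lund (2000-01-24).
Quinn and Takahashi are each accorded doyen status, so the next rule applies.
Among Quinn and Takahashi, by date of presenting credentials (earlier first): Quinn (1 Jun 2011) before Takahashi (15 Jul 2013).
Nguyen and Bianchi both have date of arrival in the capital 2001-06-04, so the next rule applies.
Nguyen and Bianchi are each not accorded doyen status, so the next rule applies.
Among Nguyen and Bianchi, by date of presenting credentials (earlier first): Nguyen (22 Aug 1994) before Bianchi (23 Nov 2002).
Order: Dimitriou, Marchetti, Abara, Achebe, Quinn, Takahashi, Lund, Nguyen, Bianchi. So position 4.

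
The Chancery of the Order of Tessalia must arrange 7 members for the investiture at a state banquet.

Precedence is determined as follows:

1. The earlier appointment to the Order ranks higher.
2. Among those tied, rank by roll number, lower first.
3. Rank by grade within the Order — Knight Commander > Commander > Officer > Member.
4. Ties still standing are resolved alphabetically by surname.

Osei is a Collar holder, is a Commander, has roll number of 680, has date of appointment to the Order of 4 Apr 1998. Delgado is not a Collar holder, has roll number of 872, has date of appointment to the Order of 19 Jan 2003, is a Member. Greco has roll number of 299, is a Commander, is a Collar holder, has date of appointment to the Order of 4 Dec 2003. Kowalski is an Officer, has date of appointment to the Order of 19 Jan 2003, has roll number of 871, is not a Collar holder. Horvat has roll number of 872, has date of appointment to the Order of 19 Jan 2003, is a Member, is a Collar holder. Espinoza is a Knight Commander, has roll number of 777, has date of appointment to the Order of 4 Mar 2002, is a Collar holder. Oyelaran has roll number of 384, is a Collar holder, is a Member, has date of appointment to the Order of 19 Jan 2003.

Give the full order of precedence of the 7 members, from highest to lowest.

Osei, Espinoza, Oyelaran, Kowalski, Delgado, Horvat, Greco

By date of appointment to the Order (earlier first): Osei (4 Apr 1998); then Espinoza (4 Mar 2002); then Oyelaran, Kowalski, Delgado and Horvat (each 19 Jan 2003); then Greco (4 Dec 2003).
Among Oyelaran, Kowalski, Delgado and Horvat, by roll number (lower first): Oyelaran (384) before Kowalski (871) before Delgado and Horvat (872).
Delgado and Horvat are each Member, so the next rule applies.
Among Delgado and Horvat, alphabetically by surname: Delgado before Horvat.
Full order: Osei, Espinoza, Oyelaran, Kowalski, Delgado, Horvat, Greco.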